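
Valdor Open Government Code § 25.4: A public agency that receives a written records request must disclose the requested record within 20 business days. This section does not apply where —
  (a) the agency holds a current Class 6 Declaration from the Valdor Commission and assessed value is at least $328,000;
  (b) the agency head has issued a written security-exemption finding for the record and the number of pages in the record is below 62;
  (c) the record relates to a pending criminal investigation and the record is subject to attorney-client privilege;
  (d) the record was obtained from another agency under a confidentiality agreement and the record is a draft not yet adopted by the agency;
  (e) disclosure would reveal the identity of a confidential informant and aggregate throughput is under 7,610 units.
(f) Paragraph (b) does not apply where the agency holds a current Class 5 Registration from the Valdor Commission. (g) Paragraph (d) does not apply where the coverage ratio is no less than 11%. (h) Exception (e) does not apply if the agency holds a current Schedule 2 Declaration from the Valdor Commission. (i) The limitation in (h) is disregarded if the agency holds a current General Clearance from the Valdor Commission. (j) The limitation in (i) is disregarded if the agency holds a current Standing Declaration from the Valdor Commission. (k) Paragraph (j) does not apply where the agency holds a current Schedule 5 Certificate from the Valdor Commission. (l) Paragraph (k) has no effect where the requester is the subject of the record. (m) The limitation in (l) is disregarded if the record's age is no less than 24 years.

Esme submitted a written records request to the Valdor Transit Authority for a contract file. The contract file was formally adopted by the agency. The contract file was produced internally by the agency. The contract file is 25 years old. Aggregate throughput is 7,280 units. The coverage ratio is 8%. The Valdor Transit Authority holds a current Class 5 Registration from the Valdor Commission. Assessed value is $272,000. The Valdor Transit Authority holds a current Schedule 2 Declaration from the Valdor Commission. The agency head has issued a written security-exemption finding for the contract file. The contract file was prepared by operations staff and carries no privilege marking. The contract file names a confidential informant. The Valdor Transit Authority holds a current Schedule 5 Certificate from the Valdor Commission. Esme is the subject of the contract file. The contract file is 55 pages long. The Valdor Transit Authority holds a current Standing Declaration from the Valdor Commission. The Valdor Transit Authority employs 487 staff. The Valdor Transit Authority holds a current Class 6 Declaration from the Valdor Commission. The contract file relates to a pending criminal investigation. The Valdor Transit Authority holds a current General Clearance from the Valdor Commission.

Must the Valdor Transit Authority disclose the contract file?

No — exception (e) applies; the Valdor Transit Authority is not required to disclose the contract file.

Exception (a) does not apply: assessed value is $272,000, short of $328,000.
Exception (b)'s conditions are all satisfied: a written security-exemption finding has been issued; the number of pages in the record is 55, below the 62 limit. But applying paragraph (f): (f) applies — a current Class 5 Registration is held. So (b) is unavailable.
Exception (c) does not apply: the contract file carries no privilege marking.
Exception (d) requires that the record was obtained from another agency under a confidentiality agreement; but the contract file was produced internally, so (d) is unavailable.
All of (e)'s requirements are met (the contract file names a confidential informant; aggregate throughput is 7,280 units, under the 7,610 units limit). Applying paragraphs (h)–(m): (h) is engaged (a current Schedule 2 Declaration is held), but is displaced by (i): (i) operates against (h): a current General Clearance is held. (j) is triggered (a current Standing Declaration is held), but yields to (k): (k) applies — a current Schedule 5 Certificate is held. (l) would limit (k) — Esme is the subject of the contract file — but (m) sets (l) aside: (m) is triggered — the record's age is 25 years, meeting the 24 years threshold. (e) remains available.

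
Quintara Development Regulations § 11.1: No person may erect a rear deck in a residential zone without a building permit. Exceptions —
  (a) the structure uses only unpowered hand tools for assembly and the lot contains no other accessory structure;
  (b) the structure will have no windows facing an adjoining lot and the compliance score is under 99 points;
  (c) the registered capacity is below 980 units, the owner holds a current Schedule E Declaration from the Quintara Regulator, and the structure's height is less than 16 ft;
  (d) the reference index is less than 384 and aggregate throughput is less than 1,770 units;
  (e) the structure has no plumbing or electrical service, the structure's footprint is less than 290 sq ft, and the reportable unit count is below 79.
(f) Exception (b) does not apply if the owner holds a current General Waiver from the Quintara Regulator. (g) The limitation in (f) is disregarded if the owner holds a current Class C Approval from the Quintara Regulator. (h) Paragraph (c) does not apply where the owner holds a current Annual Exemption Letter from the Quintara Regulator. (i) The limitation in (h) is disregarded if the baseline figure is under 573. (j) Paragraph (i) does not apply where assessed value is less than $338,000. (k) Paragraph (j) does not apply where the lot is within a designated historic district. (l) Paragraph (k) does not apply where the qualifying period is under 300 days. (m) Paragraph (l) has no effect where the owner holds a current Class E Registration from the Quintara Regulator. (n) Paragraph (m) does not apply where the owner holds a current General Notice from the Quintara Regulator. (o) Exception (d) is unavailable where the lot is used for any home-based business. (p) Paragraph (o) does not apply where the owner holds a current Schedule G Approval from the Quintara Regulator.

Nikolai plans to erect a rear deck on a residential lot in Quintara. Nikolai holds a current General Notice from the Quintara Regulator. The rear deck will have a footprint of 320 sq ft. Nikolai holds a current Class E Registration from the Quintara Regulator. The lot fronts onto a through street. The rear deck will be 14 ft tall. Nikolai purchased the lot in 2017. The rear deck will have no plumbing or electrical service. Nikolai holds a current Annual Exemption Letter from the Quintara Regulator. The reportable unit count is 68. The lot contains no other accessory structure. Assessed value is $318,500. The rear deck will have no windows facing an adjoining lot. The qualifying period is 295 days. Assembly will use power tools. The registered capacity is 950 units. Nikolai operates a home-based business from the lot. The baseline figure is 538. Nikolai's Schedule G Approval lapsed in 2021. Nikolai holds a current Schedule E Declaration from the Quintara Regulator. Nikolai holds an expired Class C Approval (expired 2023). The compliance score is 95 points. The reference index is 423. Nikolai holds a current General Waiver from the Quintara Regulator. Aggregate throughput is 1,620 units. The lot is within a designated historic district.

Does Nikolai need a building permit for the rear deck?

Exception (a) fails — assembly uses power tools.
Exception (b) is satisfied on its face — no windows face an adjoining lot; the compliance score is 95 points, under the 99 points limit. But applying paragraphs (f)–(g): (f) operates against (b): a current General Waiver is held. (g), which would lift (f), is not engaged — there is no Class C Approval in force. So (b) is unavailable.
Exception (c)'s conditions are all satisfied: the registered capacity is 950 units, below the 980 units limit; a current Schedule E Declaration is held; the structure's height is 14 ft, less than the 16 ft limit. Turning to paragraphs (h)–(n): (h) operates against (c): a current Annual Exemption Letter is held. (i) is triggered (the baseline figure is 538, under the 573 limit), but is displaced by (j): (j) operates against (i): assessed value is $318,500, less than the $338,000 limit. (k) would limit (j) — the lot is in a historic district — but (l) sets (k) aside: (l) applies — the qualifying period is 295 days, under the 300 days limit. (m) is engaged (a current Class E Registration is held), but yields to (n): (n) operates against (m): a current General Notice is held. Exception (c) does not apply.
Exception (d) fails — the reference index is 423, not less than 384.
Exception (e) requires that the structure's footprint is less than 290 sq ft; but the structure's footprint is 320 sq ft, not less than 290 sq ft, so (e) is unavailable.
No exception displaces § 11.1.

Yes — Nikolai must obtain a building permit.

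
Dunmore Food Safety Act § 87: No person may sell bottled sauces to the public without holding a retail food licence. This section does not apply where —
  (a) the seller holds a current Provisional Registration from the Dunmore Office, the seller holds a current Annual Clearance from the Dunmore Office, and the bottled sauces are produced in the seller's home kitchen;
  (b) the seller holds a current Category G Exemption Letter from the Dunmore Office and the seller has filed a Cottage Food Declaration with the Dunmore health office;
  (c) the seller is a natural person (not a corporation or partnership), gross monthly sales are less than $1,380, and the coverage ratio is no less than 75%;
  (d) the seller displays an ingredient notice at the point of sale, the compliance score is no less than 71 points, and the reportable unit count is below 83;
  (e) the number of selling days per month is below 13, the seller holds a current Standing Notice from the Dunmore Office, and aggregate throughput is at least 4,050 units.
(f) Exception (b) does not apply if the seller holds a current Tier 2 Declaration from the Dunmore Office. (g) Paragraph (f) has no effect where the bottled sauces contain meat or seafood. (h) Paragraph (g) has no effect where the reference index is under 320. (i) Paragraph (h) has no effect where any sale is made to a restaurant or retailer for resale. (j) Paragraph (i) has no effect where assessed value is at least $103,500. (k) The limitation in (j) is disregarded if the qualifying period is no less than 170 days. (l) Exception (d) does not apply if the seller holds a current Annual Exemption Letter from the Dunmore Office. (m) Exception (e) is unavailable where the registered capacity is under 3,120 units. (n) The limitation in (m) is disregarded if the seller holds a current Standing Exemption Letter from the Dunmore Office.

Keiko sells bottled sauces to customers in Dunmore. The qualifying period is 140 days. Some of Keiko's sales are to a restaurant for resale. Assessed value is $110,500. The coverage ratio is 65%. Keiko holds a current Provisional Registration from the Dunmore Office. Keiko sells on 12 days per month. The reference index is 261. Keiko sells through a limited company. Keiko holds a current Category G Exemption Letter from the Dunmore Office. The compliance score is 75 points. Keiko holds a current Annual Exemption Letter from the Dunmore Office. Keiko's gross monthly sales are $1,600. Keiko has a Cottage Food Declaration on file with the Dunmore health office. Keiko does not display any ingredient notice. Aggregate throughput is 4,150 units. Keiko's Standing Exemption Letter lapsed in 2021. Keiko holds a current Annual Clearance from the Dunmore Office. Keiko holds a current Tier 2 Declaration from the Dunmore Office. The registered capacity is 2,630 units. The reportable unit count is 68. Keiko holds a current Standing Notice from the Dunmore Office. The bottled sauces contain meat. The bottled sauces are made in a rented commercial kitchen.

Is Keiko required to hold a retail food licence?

Yes — Keiko must hold a retail food licence.

Exception (a) does not apply: the bottled sauces are made in a commercial kitchen, not a home kitchen.
Exception (b) is satisfied on its face — a current Category G Exemption Letter is held; a Cottage Food Declaration is on file. But applying paragraphs (f)–(k): (f) is engaged — a current Tier 2 Declaration is held. (g) would limit (f) — the bottled sauces contain meat — but (h) sets (g) aside: (h) applies — the reference index is 261, under the 320 limit. (i) is triggered (some sales are to a restaurant for resale), but is itself disapplied by (j): (j) is triggered — assessed value is $110,500, meeting the $103,500 threshold. (k) is not triggered (the qualifying period is 140 days, short of 170 days), so (j) stands. So (b) is unavailable.
Exception (c) does not apply: the seller operates through a limited company.
Exception (d) requires that the seller displays an ingredient notice at the point of sale; but no ingredient notice is displayed, so (d) is unavailable.
All of (e)'s requirements are met (the number of selling days per month is 12, below the 13 limit; a current Standing Notice is held; aggregate throughput is 4,150 units, meeting the 4,050 units threshold). But applying paragraphs (m)–(n): (m) operates against (e): the registered capacity is 2,630 units, under the 3,120 units limit. (n) is not engaged (there is no Standing Exemption Letter in force), so (m) stands. (e) is therefore removed.
No exception applies. The general rule governs.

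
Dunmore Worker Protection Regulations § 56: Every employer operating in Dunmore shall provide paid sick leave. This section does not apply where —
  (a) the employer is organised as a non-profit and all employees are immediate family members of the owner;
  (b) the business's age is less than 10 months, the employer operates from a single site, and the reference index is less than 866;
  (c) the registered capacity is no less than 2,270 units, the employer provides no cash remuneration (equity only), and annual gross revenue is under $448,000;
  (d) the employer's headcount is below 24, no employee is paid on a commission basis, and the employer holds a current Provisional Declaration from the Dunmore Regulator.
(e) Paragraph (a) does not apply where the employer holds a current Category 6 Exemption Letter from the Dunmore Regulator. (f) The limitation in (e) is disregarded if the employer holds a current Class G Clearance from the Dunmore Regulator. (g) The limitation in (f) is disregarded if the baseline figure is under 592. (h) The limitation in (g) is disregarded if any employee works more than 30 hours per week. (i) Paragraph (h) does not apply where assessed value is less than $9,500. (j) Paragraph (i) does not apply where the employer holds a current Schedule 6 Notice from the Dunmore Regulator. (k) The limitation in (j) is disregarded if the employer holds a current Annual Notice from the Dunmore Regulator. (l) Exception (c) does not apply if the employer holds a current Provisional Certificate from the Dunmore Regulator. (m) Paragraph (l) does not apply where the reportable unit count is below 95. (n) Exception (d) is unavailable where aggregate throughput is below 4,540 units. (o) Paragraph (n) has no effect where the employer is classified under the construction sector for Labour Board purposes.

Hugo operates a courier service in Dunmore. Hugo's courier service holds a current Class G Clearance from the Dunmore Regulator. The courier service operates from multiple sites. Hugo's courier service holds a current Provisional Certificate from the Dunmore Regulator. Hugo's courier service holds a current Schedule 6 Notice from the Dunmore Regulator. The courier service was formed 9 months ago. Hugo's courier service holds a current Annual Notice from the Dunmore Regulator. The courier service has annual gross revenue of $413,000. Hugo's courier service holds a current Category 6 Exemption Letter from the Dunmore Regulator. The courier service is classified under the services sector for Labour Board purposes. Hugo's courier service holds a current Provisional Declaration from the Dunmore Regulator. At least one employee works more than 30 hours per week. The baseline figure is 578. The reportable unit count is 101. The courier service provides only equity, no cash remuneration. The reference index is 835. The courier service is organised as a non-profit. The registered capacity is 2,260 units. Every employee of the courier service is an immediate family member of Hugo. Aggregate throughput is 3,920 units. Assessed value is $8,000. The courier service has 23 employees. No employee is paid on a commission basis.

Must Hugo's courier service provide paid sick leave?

Exception (a) is satisfied on its face — the employer is a non-profit; every employee is an immediate family member. However, paragraphs (e)–(k) must be considered: (e) is engaged — a current Category 6 Exemption Letter is held. (f) would limit (e) — a current Class G Clearance is held — but (g) sets (f) aside: (g) operates against (f): the baseline figure is 578, under the 592 limit. (h) operates (at least one employee exceeds 30 hours/week), but yields to (i): (i) operates against (h): assessed value is $8,000, less than the $9,500 limit. (j) would limit (i) — a current Schedule 6 Notice is held — but (k) sets (j) aside: (k) applies — a current Annual Notice is held. So (a) is unavailable.
Exception (b) fails — the employer operates from multiple sites.
Exception (c) requires that the registered capacity is no less than 2,270 units; but the registered capacity is 2,260 units, short of 2,270 units, so (c) is unavailable.
All of (d)'s requirements are met (the employer's headcount is 23, below the 24 limit; no employee is paid on commission; a current Provisional Declaration is held). But applying paragraphs (n)–(o): (n) operates — aggregate throughput is 3,920 units, below the 4,540 units limit. (o), which would lift (n), is inapplicable — the courier service is classified under the services sector. Exception (d) does not apply.
No exception is made out. Hugo's courier service falls within the general rule.

Yes — Hugo's courier service must provide paid sick leave.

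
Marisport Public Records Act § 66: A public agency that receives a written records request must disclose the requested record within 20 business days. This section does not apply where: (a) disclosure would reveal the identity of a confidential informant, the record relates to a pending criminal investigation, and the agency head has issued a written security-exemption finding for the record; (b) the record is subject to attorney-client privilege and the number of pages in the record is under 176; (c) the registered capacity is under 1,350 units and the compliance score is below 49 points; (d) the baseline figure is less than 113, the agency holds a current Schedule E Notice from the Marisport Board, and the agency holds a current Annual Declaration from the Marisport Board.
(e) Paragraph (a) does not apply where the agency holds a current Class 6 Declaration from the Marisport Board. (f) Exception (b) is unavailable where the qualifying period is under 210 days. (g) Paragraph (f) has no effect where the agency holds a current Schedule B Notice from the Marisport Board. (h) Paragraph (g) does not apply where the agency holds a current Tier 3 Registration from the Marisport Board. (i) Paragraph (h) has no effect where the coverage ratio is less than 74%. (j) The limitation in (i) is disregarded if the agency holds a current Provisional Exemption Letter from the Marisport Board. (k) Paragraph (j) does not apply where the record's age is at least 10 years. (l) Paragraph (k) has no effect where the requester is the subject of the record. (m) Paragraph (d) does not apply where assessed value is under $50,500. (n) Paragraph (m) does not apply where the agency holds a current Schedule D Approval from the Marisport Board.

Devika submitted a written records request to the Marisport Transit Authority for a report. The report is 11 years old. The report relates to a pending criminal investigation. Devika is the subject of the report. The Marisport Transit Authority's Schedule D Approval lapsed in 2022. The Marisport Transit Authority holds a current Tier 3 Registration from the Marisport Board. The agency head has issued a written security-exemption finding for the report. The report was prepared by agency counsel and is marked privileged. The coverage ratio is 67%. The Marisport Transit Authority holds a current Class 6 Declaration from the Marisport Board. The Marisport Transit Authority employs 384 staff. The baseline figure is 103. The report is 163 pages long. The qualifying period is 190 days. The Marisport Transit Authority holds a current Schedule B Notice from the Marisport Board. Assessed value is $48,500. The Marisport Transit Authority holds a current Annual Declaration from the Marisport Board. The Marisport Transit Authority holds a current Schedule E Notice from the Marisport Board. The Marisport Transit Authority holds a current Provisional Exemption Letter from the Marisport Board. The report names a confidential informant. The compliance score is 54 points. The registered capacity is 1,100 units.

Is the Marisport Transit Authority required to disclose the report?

Yes — the Marisport Transit Authority must disclose the report.

Exception (a): the report names a confidential informant; the report relates to a pending investigation; a written security-exemption finding has been issued — every condition holds. However, paragraph (e) must be considered: (e) operates against (a): a current Class 6 Declaration is held. Exception (a) does not apply.
Exception (b)'s conditions are all satisfied: the report is privileged; the number of pages in the record is 163, under the 176 limit. However, paragraphs (f)–(l) must be considered: (f) operates against (b): the qualifying period is 190 days, under the 210 days limit. (g) would limit (f) — a current Schedule B Notice is held — but (h) sets (g) aside: (h) operates against (g): a current Tier 3 Registration is held. (i) would limit (h) — the coverage ratio is 67%, less than the 74% limit — but (j) sets (i) aside: (j) operates — a current Provisional Exemption Letter is held. (k) applies (the record's age is 11 years, meeting the 10 years threshold), but yields to (l): (l) operates against (k): Devika is the subject of the report. So (b) is unavailable.
Exception (c) requires that the compliance score is below 49 points; but the compliance score is 54 points, not below 49 points, so (c) is unavailable.
Exception (d)'s conditions are all satisfied: the baseline figure is 103, less than the 113 limit; a current Schedule E Notice is held; a current Annual Declaration is held. However, paragraphs (m)–(n) must be considered: (m) applies — assessed value is $48,500, under the $50,500 limit. (n) does not operate here (the Schedule D Approval is not current), so (m) stands. So (d) is unavailable.
No exception is made out. the Marisport Transit Authority falls within the general rule.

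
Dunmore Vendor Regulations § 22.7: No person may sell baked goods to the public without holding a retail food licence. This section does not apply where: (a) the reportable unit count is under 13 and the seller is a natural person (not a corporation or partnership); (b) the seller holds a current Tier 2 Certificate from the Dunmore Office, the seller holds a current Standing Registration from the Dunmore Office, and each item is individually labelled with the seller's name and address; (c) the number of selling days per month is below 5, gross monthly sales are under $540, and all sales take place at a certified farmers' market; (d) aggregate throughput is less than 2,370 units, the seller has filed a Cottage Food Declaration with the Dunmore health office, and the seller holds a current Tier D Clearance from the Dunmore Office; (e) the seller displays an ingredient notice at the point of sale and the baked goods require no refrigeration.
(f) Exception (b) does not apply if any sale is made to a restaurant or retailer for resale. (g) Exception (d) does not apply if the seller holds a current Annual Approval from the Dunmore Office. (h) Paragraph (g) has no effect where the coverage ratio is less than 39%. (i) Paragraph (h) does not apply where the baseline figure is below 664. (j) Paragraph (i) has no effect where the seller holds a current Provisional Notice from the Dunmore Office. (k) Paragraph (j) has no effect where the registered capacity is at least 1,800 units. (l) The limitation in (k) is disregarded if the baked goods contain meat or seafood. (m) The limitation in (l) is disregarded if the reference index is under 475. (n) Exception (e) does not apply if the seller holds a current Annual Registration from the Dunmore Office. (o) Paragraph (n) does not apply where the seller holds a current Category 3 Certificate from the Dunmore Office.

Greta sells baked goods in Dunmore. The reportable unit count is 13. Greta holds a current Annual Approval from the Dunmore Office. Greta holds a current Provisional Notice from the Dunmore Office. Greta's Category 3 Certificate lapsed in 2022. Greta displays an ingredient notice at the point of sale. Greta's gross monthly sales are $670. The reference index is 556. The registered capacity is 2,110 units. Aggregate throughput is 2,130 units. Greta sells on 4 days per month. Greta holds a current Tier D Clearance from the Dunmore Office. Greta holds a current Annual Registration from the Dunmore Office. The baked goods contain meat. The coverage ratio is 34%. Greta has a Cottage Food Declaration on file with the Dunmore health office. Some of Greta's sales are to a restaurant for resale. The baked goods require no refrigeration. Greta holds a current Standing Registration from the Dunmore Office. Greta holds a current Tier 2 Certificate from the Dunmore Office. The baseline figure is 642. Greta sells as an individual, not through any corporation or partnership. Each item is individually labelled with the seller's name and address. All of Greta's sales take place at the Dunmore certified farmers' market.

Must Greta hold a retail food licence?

No — exception (d) applies; Greta is not required to hold a retail food licence.

Exception (a) fails — the reportable unit count is 13, not under 13.
Exception (b): a current Tier 2 Certificate is held; a current Standing Registration is held; items are individually labelled — every condition holds. However, paragraph (f) must be considered: (f) applies — some sales are to a restaurant for resale. So (b) is unavailable.
Exception (c) requires that gross monthly sales are under $540; but gross monthly sales are $670, not under $540, so (c) is unavailable.
Exception (d) is satisfied on its face — aggregate throughput is 2,130 units, less than the 2,370 units limit; a Cottage Food Declaration is on file; a current Tier D Clearance is held. As to paragraphs (g)–(m): (g) would limit (d) — a current Annual Approval is held — but (h) sets (g) aside: (h) applies — the coverage ratio is 34%, less than the 39% limit. (i) would limit (h) — the baseline figure is 642, below the 664 limit — but (j) sets (i) aside: (j) operates against (i): a current Provisional Notice is held. (k) would limit (j) — the registered capacity is 2,110 units, meeting the 1,800 units threshold — but (l) sets (k) aside: (l) operates against (k): the baked goods contain meat. (m) does not operate here (the reference index is 556, not under 475), so (l) stands. (d) remains available.
Exception (e) is satisfied on its face — an ingredient notice is displayed; the baked goods are shelf-stable. However, paragraphs (n)–(o) must be considered: (n) operates against (e): a current Annual Registration is held. (o), which would lift (n), is inapplicable — the Category 3 Certificate is not current. (e) is therefore removed.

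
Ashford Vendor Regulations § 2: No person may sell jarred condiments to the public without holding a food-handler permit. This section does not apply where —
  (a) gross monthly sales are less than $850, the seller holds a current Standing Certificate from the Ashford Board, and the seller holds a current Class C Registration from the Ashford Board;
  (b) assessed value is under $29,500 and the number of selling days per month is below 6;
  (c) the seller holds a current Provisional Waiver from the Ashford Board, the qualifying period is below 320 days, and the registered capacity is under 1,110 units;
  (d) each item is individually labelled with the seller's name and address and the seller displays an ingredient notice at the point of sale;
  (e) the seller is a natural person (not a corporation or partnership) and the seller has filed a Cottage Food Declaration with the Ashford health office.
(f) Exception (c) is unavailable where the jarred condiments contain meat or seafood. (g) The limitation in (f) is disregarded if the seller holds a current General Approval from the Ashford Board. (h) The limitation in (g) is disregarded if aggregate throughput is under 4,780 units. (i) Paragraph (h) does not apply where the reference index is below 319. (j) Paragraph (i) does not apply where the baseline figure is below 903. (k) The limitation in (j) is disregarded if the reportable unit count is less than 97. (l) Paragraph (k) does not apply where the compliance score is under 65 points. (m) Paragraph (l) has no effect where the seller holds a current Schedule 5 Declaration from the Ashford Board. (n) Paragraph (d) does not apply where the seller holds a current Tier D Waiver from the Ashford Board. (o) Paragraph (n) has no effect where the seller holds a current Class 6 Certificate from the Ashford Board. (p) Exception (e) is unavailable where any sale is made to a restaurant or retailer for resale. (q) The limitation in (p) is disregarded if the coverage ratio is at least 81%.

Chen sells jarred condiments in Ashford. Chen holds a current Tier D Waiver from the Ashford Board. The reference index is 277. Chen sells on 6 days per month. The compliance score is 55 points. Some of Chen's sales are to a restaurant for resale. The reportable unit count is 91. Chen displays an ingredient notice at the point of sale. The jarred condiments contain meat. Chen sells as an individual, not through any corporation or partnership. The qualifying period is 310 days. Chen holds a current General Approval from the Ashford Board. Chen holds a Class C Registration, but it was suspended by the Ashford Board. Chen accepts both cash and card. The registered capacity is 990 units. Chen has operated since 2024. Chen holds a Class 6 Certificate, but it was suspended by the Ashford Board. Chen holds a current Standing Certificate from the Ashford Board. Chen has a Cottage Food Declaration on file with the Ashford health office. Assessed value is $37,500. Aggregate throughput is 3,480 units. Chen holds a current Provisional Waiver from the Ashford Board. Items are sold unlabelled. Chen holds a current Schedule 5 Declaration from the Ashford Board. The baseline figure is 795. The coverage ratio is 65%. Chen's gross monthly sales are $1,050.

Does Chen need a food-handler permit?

No — exception (c) applies; Chen is not required to hold a food-handler permit.

Exception (a) does not apply: gross monthly sales are $1,050, not less than $850.
Exception (b) does not apply: assessed value is $37,500, not under $29,500.
Exception (c)'s conditions are all satisfied: a current Provisional Waiver is held; the qualifying period is 310 days, below the 320 days limit; the registered capacity is 990 units, under the 1,110 units limit. Considering the limiting provisions: (f) is engaged (the jarred condiments contain meat), but is set aside by (g): (g) operates against (f): a current General Approval is held. (h) is engaged (aggregate throughput is 3,480 units, under the 4,780 units limit), but is displaced by (i): (i) applies — the reference index is 277, below the 319 limit. (j) would limit (i) — the baseline figure is 795, below the 903 limit — but (k) sets (j) aside: (k) is triggered — the reportable unit count is 91, less than the 97 limit. (l) is engaged (the compliance score is 55 points, under the 65 points limit), but is set aside by (m): (m) operates — a current Schedule 5 Declaration is held. (c) remains available.
Exception (d) does not apply: items are sold unlabelled.
Exception (e): the seller is a natural person; a Cottage Food Declaration is on file — every condition holds. However, paragraphs (p)–(q) must be considered: (p) is engaged — some sales are to a restaurant for resale. (q), which would lift (p), is inapplicable — the coverage ratio is 65%, short of 81%. (e) is therefore removed.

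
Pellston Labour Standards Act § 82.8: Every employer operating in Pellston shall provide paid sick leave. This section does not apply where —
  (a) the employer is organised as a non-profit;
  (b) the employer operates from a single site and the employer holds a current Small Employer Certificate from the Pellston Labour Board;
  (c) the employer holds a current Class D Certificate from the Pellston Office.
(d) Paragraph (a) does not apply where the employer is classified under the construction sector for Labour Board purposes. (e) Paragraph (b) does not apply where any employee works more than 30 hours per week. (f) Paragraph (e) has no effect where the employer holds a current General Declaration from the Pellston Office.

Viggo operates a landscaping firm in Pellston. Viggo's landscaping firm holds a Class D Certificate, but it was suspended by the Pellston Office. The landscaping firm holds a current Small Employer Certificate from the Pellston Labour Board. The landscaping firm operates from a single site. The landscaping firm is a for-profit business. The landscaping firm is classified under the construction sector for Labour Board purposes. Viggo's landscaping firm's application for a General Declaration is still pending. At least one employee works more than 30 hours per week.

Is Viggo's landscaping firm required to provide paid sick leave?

Yes — Viggo's landscaping firm must provide paid sick leave.

Exception (a) does not apply: the employer is for-profit.
Exception (b)'s conditions are all satisfied: the employer operates from a single site; a current Small Employer Certificate is held. Turning to paragraphs (e)–(f): (e) applies — at least one employee exceeds 30 hours/week. (f), which would lift (e), is inapplicable — there is no General Declaration in force. (b) is therefore removed.
Exception (c) does not apply: the Class D Certificate is not current.
No exception displaces § 82.8.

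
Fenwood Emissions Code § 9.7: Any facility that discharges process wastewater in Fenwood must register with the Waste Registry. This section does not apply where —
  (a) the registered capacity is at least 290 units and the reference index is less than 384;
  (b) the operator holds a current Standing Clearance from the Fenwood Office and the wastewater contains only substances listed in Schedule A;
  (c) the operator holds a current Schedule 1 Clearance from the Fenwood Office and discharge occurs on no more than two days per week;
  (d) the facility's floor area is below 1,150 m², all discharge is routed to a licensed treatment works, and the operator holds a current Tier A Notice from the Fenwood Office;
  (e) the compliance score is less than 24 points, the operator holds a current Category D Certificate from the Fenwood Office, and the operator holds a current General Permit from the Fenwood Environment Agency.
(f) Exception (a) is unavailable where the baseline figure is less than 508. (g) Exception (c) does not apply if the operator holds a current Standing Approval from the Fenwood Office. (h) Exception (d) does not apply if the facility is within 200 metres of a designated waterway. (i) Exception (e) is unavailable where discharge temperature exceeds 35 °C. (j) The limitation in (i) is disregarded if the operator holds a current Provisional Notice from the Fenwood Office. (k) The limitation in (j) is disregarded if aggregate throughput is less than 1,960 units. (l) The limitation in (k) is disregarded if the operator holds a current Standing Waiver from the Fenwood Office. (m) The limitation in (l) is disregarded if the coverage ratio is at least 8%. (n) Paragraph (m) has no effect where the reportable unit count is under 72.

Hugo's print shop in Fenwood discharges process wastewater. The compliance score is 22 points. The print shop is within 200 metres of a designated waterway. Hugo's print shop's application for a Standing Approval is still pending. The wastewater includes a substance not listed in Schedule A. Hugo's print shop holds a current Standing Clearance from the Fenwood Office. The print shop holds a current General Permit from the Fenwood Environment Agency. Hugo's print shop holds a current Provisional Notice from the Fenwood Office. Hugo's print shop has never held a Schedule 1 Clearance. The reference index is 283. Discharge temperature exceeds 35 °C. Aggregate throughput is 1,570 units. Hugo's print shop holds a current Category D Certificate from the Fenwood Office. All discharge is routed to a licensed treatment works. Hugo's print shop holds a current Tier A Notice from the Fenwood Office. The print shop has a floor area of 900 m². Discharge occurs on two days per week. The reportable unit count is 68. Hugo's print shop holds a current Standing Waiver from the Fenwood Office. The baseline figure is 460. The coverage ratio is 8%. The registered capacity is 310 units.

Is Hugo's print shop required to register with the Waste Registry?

Exception (a): the registered capacity is 310 units, meeting the 290 units threshold; the reference index is 283, less than the 384 limit — every condition holds. However, paragraph (f) must be considered: (f) operates against (a): the baseline figure is 460, less than the 508 limit. Exception (a) does not apply.
Exception (b) requires that the wastewater contains only substances listed in Schedule A; but the wastewater includes a non-Schedule-A substance, so (b) is unavailable.
Exception (c) does not apply: the Schedule 1 Clearance is not current.
Exception (d): the facility's floor area is 900 m², below the 1,150 m² limit; discharge is routed to a licensed treatment works; a current Tier A Notice is held — every condition holds. Turning to paragraph (h): (h) operates — the print shop is within 200 m of a designated waterway. (d) is therefore removed.
All of (e)'s requirements are met (the compliance score is 22 points, less than the 24 points limit; a current Category D Certificate is held; a current General Permit is held). Applying paragraphs (i)–(n): (i) operates (discharge temperature exceeds 35 °C), but is itself disapplied by (j): (j) operates — a current Provisional Notice is held. (k) would limit (j) — aggregate throughput is 1,570 units, less than the 1,960 units limit — but (l) sets (k) aside: (l) operates against (k): a current Standing Waiver is held. (m) is triggered (the coverage ratio is 8%, meeting the 8% threshold), but is overridden by (n): (n) applies — the reportable unit count is 68, under the 72 limit. So (e) applies.

No — exception (e) applies; Hugo's print shop is not required to register with the Waste Registry.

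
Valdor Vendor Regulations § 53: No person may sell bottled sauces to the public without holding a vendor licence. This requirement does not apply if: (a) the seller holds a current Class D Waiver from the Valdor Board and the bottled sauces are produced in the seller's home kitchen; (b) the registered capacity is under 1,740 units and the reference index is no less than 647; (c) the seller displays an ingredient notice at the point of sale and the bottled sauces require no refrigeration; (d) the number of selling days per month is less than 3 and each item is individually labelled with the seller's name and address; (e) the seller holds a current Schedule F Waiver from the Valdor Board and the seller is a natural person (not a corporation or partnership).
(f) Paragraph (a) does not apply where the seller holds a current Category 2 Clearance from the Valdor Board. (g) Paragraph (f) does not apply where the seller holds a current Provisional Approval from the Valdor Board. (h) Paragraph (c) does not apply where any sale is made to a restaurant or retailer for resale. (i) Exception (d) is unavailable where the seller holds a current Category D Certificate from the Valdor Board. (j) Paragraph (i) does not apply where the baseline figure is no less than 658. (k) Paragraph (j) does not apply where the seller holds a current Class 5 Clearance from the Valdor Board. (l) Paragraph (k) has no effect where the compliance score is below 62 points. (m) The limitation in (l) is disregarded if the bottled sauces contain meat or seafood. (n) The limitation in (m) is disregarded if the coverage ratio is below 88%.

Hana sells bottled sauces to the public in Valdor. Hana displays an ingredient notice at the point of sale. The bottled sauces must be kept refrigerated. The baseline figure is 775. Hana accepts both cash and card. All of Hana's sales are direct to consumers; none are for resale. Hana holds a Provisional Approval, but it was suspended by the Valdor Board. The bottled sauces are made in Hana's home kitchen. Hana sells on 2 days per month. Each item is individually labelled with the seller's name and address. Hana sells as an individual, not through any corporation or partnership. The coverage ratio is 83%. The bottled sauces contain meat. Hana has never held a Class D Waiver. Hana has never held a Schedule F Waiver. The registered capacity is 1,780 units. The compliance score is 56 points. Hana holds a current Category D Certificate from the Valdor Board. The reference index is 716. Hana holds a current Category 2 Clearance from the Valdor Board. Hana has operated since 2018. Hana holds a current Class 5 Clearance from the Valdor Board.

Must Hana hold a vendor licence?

No — exception (d) applies; Hana is not required to hold a vendor licence.

Exception (a) does not apply: no current Class D Waiver is held.
Exception (b) requires that the registered capacity is under 1,740 units; but the registered capacity is 1,780 units, not under 1,740 units, so (b) is unavailable.
Exception (c) does not apply: the bottled sauces require refrigeration.
Exception (d) is satisfied on its face — the number of selling days per month is 2, less than the 3 limit; items are individually labelled. Applying paragraphs (i)–(n): (i) applies (a current Category D Certificate is held), but is set aside by (j): (j) operates against (i): the baseline figure is 775, meeting the 658 threshold. (k) would limit (j) — a current Class 5 Clearance is held — but (l) sets (k) aside: (l) operates — the compliance score is 56 points, below the 62 points limit. (m) is engaged (the bottled sauces contain meat), but is displaced by (n): (n) operates against (m): the coverage ratio is 83%, below the 88% limit. Exception (d) stands.
Exception (e) fails — there is no Schedule F Waiver in force.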